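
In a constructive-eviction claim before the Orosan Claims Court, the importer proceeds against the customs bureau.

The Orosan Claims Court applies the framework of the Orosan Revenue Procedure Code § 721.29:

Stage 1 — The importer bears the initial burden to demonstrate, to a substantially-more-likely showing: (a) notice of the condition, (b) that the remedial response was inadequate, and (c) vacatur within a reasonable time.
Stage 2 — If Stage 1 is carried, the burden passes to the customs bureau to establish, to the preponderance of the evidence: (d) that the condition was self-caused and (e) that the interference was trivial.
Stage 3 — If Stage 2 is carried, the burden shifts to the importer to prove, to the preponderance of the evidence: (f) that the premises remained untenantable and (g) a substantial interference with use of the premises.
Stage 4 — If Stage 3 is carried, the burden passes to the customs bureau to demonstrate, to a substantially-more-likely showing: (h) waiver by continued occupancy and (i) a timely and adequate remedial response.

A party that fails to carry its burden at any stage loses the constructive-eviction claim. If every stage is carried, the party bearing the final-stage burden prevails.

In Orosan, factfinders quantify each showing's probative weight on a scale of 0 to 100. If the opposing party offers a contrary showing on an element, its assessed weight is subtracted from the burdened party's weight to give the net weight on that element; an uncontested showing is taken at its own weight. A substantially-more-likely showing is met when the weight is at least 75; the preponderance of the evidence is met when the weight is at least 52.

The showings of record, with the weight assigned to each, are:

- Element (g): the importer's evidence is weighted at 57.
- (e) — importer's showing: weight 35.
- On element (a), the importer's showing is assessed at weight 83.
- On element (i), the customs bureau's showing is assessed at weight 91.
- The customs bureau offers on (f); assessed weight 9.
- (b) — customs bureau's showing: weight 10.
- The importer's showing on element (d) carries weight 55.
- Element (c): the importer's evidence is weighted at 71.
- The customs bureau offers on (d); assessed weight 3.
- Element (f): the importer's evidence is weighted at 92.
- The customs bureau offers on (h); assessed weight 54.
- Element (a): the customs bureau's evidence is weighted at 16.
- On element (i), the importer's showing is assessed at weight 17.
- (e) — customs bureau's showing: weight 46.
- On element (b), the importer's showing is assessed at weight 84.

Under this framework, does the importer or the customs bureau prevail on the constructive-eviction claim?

customs bureau

Stage 1 (importer, a substantially-more-likely showing, weight is at least 75): (a) net 83−16=67 < 75 — fails; (b) net 84−10=74 < 75 — fails; (c) 71 < 75 — fails.
  Not every element is met, so the importer fails to carry Stage 1.
So the customs bureau prevails.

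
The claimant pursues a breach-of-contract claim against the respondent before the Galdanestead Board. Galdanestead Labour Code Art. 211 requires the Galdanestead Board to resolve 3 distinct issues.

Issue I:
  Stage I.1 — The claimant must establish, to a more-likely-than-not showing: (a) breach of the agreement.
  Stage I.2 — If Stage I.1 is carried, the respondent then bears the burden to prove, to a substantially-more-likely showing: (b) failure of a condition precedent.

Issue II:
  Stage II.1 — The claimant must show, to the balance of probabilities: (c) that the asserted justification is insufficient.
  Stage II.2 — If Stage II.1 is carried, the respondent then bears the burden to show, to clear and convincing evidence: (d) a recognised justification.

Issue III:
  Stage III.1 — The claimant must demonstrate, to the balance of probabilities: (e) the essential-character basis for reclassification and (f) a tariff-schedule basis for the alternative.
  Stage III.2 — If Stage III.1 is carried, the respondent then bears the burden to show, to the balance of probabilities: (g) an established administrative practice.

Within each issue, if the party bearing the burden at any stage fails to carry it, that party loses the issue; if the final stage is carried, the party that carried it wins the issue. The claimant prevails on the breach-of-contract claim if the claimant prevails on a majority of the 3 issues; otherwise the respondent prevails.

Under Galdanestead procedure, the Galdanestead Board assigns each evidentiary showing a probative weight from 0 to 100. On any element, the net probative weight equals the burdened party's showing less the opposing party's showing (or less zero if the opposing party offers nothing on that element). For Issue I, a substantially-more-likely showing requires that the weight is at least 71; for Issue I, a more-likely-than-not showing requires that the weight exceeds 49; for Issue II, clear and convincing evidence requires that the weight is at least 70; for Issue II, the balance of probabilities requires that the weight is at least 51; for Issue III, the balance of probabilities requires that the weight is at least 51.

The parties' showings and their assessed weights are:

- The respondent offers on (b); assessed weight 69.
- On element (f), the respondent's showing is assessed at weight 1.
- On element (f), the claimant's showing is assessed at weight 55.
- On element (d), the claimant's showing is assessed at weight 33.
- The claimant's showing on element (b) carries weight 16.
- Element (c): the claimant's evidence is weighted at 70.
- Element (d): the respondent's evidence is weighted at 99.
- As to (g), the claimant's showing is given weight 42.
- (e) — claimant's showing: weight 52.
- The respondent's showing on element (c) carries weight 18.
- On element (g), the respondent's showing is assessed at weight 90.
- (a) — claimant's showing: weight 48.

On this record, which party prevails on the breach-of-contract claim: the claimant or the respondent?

— Issue I —
Stage I.1 — burden on claimant; standard: a more-likely-than-not showing (weight exceeds 49).
    (a): 48 ≤ 49 [not met]
  Not every element is met, so the claimant fails to carry Stage I.1.
So the respondent prevails on this issue.
— Issue II —
Stage II.1 (claimant, the balance of probabilities, weight is at least 51): (c) net 70−18=52 ≥ 51 — meets.
  All elements met. The burden passes to the respondent.
Stage II.2 (respondent, clear and convincing evidence, weight is at least 70): (d) net 99−33=66 < 70 — fails.
  Stage II.2 not carried; the respondent fails its burden.
The analysis ends at Stage II.2; the claimant prevails on this issue.
— Issue III —
Stage III.1 (claimant, the balance of probabilities, weight is at least 51): (e) 52 ≥ 51 — meets; (f) net 55−1=54 ≥ 51 — meets.
  All elements met. The burden passes to the respondent.
Stage III.2 (respondent, the balance of probabilities, weight is at least 51): (g) net 90−42=48 < 51 — fails.
  The respondent does not carry Stage III.2.
The analysis ends at Stage III.2; the claimant prevails on this issue.
Per-issue: Issue I → respondent; Issue II → claimant; Issue III → claimant. The claimant must prevail on a majority of issues; overall, the claimant prevails.

claimant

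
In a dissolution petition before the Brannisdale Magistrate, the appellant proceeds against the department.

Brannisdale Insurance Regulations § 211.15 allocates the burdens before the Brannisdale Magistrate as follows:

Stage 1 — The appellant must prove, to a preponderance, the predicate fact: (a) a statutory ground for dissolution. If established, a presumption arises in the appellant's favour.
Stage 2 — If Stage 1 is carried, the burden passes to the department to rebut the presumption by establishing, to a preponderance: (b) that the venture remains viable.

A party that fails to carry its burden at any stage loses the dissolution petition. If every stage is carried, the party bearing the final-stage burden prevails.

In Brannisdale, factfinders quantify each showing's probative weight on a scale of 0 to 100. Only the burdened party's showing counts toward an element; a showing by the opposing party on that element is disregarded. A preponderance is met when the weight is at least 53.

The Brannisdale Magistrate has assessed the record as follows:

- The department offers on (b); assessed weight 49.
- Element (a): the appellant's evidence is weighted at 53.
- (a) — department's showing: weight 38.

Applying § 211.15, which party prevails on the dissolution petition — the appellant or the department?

Stage 1 — burden on appellant; standard: a preponderance (weight is at least 53).
    (a): 53 (department's 38 disregarded) ≥ 53 [met]
  All elements met. The burden passes to the department.
Stage 2 — burden on department; standard: a preponderance (weight is at least 53).
    (b): 49 < 53 [not met]
  The department does not carry Stage 2.
The appellant prevails.

appellant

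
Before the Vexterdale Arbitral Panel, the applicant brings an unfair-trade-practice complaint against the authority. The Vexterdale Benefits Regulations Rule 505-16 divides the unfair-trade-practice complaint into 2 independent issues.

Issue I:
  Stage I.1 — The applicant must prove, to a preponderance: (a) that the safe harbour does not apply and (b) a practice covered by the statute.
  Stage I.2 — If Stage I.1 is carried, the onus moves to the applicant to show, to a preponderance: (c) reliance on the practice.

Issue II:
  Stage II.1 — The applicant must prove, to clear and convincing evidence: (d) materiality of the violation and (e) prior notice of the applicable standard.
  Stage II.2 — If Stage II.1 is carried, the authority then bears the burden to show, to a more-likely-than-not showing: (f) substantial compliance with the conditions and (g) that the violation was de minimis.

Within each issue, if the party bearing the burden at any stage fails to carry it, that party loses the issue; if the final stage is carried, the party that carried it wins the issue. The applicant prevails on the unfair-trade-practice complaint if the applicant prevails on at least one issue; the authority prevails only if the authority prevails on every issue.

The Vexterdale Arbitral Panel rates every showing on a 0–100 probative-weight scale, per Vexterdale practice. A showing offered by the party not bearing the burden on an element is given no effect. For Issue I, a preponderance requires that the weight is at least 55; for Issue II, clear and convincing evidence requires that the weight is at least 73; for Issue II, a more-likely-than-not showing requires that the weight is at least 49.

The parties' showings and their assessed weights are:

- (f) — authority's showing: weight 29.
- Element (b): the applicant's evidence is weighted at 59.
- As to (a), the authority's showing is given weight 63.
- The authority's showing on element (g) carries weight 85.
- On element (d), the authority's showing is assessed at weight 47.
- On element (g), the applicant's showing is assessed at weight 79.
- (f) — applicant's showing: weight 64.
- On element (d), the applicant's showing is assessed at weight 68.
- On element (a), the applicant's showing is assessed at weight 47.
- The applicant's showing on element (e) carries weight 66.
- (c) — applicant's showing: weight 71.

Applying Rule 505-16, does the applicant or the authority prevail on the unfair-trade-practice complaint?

— Issue I —
Stage I.1 (applicant, a preponderance, weight is at least 55): (a) 47 (authority's 63 disregarded) < 55 — fails; (b) 59 ≥ 55 — meets.
  The applicant does not carry Stage I.1.
The analysis ends at Stage I.1; the authority prevails on this issue.
— Issue II —
Stage II.1 — burden on applicant; standard: clear and convincing evidence (weight is at least 73).
    (d): 68 (authority's 47 disregarded) < 73 [not met]
    (e): 66 < 73 [not met]
  The applicant does not carry Stage II.1.
The analysis ends at Stage II.1; the authority prevails on this issue.
Per-issue: Issue I → authority; Issue II → authority. The applicant must prevail on at least one issue; overall, the authority prevails.

authority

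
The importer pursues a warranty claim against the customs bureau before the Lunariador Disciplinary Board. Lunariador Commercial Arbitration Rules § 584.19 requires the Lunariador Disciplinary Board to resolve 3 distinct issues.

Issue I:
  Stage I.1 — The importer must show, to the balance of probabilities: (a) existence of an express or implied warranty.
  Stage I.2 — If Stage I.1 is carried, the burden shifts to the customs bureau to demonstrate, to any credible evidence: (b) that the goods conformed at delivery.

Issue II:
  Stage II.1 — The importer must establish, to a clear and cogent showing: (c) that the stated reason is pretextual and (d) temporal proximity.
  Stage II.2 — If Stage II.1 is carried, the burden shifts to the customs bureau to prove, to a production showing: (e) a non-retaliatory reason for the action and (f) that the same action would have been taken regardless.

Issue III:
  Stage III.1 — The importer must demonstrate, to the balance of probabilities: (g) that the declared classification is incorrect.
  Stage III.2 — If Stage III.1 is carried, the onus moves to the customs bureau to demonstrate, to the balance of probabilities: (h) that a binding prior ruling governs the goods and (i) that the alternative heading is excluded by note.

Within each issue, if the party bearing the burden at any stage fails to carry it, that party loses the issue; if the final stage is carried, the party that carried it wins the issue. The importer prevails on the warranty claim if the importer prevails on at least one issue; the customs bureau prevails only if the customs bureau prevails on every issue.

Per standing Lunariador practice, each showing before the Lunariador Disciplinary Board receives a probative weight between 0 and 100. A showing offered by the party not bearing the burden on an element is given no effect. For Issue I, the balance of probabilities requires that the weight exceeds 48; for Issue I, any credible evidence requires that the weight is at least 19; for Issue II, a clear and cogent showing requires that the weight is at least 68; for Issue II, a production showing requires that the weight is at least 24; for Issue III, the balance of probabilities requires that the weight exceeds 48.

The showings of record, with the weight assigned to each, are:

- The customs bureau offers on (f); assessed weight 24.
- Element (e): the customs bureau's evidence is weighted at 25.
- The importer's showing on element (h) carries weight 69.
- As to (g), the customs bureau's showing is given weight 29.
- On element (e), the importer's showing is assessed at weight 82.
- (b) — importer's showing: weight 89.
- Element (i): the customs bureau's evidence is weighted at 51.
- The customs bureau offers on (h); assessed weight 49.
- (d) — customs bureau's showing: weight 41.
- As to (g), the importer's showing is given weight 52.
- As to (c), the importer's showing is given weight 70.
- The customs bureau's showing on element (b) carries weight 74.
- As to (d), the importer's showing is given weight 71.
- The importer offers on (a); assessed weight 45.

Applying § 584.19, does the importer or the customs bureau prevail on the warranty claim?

— Issue I —
At Stage I.1 the importer must meet the balance of probabilities (weight exceeds 48): on (a) the weight is 45, which does not exceed 48, so (a) does not meet the standard.
  The importer does not carry Stage I.1.
So the customs bureau prevails on this issue.
— Issue II —
Stage II.1 — burden on importer; standard: a clear and cogent showing (weight is at least 68).
    (c): 70 ≥ 68 [met]
    (d): 71 (customs bureau's 41 disregarded) ≥ 68 [met]
  Stage II.1 is satisfied; the onus moves to the customs bureau.
Stage II.2 — burden on customs bureau; standard: a production showing (weight is at least 24).
    (e): 25 (importer's 82 disregarded) ≥ 24 [met]
    (f): 24 ≥ 24 [met]
  The customs bureau carries the last stage.
All stages carried — the customs bureau prevails on this issue.
— Issue III —
Stage III.1 (importer, the balance of probabilities, weight exceeds 48): (g) 52 (customs bureau's 29 disregarded) > 48 — meets.
  Stage III.1 carried; the burden shifts to the customs bureau.
Stage III.2 (customs bureau, the balance of probabilities, weight exceeds 48): (h) 49 (importer's 69 disregarded) > 48 — meets; (i) 51 > 48 — meets.
  All elements met at the final stage.
Every stage carried; the customs bureau prevails on this issue.
Per-issue: Issue I → customs bureau; Issue II → customs bureau; Issue III → customs bureau. The importer must prevail on at least one issue; overall, the customs bureau prevails.

customs bureau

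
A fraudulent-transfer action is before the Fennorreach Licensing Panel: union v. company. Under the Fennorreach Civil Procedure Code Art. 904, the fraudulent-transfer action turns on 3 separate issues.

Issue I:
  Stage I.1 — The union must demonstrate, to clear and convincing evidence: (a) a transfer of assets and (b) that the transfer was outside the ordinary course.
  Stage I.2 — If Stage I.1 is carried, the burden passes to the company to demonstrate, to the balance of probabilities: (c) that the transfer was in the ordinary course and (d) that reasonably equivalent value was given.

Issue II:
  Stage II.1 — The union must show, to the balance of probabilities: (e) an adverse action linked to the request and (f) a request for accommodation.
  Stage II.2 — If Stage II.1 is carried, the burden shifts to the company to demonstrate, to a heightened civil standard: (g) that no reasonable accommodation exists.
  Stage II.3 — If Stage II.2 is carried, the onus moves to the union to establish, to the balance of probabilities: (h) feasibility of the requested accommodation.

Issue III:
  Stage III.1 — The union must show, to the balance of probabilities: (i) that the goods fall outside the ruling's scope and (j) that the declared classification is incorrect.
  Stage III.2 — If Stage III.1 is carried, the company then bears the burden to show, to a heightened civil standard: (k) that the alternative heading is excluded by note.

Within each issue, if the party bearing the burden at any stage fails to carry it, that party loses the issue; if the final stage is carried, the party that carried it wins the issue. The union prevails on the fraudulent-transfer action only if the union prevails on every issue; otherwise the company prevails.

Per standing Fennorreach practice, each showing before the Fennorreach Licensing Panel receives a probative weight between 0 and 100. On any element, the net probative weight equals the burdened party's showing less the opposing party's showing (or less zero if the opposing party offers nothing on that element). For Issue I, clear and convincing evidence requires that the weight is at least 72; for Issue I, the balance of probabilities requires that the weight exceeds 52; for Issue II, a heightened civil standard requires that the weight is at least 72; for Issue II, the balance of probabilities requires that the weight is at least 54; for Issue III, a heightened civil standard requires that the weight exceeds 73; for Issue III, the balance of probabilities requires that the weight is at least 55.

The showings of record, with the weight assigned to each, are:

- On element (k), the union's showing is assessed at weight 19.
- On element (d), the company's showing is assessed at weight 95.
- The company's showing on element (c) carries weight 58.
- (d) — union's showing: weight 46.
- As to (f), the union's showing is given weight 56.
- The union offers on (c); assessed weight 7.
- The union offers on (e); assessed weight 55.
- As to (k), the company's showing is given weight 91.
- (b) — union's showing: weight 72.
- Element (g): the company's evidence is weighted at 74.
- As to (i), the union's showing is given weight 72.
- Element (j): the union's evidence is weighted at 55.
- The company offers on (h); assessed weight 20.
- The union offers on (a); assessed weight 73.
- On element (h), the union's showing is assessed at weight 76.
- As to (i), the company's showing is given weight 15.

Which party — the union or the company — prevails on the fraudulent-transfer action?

— Issue I —
At Stage I.1 the union must meet clear and convincing evidence (weight is at least 72): on (a) the weight is 73, which does reach 72, so (a) meets the standard; on (b) the weight is 72, ≥ 72, so (b) meets the standard.
  The union carries Stage I.1; the company now bears the burden.
At Stage I.2 the company must meet the balance of probabilities (weight exceeds 52): on (c) the weight is 58 less the opposing 7 gives net 51, which does not exceed 52, so (c) does not meet the standard; on (d) the weight is 95 less the opposing 46 gives net 49, which does not exceed 52, so (d) does not meet the standard.
  Stage I.2 not carried; the company fails its burden.
The union prevails on this issue.
— Issue II —
Stage II.1 — burden on union; standard: the balance of probabilities (weight is at least 54).
    (e): 55 ≥ 54 [met]
    (f): 56 ≥ 54 [met]
  Stage II.1 carried; the burden shifts to the company.
Stage II.2 — burden on company; standard: a heightened civil standard (weight is at least 72).
    (g): 74 ≥ 72 [met]
  Stage II.2 carried; the burden shifts to the union.
Stage II.3 — burden on union; standard: the balance of probabilities (weight is at least 54).
    (h): 76 − 20 = 56 ≥ 54 [met]
  All elements met at the final stage.
With every stage satisfied, the union prevails on this issue.
— Issue III —
Stage III.1 (union, the balance of probabilities, weight is at least 55): (i) net 72−15=57 ≥ 55 — meets; (j) 55 ≥ 55 — meets.
  Stage III.1 carried; the burden shifts to the company.
Stage III.2 (company, a heightened civil standard, weight exceeds 73): (k) net 91−19=72 ≤ 73 — fails.
  Not every element is met, so the company fails to carry Stage III.2.
So the union prevails on this issue.
Per-issue: Issue I → union; Issue II → union; Issue III → union. The union must prevail on every issue; overall, the union prevails.

union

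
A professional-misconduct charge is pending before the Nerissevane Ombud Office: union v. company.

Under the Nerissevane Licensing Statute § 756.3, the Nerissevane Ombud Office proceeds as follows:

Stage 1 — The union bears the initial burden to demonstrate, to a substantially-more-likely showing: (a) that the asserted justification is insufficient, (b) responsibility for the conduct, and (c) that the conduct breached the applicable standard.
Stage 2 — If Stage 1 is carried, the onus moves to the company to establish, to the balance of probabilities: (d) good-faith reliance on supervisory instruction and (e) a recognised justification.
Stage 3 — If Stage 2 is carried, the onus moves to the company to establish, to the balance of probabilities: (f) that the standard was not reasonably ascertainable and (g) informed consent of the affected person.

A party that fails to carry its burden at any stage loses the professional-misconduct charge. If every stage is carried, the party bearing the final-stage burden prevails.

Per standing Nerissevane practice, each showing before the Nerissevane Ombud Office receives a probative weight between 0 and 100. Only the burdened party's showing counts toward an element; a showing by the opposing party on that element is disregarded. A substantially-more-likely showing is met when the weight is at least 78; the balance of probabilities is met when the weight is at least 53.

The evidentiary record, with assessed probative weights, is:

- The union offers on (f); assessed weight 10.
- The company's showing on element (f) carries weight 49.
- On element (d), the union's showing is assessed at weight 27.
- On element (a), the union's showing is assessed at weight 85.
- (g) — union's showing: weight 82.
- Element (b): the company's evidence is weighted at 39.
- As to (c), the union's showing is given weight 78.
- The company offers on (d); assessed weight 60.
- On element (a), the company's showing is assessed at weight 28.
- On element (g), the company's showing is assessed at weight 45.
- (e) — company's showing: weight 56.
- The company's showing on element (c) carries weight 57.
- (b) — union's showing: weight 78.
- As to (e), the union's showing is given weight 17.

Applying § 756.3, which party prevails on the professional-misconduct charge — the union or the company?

Stage 1 (union, a substantially-more-likely showing, weight is at least 78): (a) 85 (company's 28 disregarded) ≥ 78 — meets; (b) 78 (company's 39 disregarded) ≥ 78 — meets; (c) 78 (company's 57 disregarded) ≥ 78 — meets.
  All elements met. The burden passes to the company.
Stage 2 (company, the balance of probabilities, weight is at least 53): (d) 60 (union's 27 disregarded) ≥ 53 — meets; (e) 56 (union's 17 disregarded) ≥ 53 — meets.
  Stage 2 carried; the burden remains with the company.
Stage 3 (company, the balance of probabilities, weight is at least 53): (f) 49 (union's 10 disregarded) < 53 — fails; (g) 45 (union's 82 disregarded) < 53 — fails.
  Not every element is met, so the company fails to carry Stage 3.
The analysis ends at Stage 3; the union prevails.

union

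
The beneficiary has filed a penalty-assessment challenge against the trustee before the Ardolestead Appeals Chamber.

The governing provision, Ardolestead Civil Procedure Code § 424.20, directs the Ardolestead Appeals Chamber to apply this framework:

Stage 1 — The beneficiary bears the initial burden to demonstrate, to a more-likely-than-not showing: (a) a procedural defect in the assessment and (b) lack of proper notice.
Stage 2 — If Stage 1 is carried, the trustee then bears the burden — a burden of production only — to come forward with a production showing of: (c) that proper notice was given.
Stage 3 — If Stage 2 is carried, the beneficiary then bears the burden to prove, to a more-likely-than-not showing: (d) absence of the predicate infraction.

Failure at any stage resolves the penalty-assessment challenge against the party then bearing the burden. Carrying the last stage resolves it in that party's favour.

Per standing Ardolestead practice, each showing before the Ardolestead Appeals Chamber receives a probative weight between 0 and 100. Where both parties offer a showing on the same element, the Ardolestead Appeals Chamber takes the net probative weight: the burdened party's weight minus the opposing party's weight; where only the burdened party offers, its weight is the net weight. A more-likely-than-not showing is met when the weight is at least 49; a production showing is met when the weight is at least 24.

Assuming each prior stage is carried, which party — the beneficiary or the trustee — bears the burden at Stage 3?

Stage 3's rule assigns the burden to the beneficiary (to a more-likely-than-not showing).

beneficiary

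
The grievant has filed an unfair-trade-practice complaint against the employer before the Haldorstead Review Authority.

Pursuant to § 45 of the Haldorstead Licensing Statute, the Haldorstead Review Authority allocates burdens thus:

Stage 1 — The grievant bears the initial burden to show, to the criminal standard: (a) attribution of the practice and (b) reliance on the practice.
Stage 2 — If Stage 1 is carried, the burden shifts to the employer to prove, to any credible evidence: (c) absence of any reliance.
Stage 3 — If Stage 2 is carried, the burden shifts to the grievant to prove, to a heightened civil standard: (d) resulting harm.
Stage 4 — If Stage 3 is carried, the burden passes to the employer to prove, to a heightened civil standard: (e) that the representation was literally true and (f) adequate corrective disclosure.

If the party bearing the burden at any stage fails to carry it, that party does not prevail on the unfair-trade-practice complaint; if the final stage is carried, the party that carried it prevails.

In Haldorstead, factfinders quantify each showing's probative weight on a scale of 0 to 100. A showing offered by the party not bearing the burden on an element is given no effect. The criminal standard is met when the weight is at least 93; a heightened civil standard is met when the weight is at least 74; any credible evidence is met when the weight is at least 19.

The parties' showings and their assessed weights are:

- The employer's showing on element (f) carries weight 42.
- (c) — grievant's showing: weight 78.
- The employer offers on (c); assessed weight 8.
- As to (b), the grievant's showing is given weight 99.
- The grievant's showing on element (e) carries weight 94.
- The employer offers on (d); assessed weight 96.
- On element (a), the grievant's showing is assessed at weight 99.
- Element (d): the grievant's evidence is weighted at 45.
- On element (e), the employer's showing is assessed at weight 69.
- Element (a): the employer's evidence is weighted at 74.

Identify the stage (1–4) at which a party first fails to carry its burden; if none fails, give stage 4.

stage 2

At Stage 1 the grievant must meet the criminal standard (weight is at least 93): on (a) the weight is 99 (the employer's 74 is given no effect), which does reach 93, so (a) meets the standard; on (b) the weight is 99, which does reach 93, so (b) meets the standard.
  Stage 1 is satisfied; the onus moves to the employer.
At Stage 2 the employer must meet any credible evidence (weight is at least 19): on (c) the weight is 8 (the grievant's 78 is given no effect), which does not reach 19, so (c) does not meet the standard.
  The employer does not carry Stage 2.
The grievant prevails.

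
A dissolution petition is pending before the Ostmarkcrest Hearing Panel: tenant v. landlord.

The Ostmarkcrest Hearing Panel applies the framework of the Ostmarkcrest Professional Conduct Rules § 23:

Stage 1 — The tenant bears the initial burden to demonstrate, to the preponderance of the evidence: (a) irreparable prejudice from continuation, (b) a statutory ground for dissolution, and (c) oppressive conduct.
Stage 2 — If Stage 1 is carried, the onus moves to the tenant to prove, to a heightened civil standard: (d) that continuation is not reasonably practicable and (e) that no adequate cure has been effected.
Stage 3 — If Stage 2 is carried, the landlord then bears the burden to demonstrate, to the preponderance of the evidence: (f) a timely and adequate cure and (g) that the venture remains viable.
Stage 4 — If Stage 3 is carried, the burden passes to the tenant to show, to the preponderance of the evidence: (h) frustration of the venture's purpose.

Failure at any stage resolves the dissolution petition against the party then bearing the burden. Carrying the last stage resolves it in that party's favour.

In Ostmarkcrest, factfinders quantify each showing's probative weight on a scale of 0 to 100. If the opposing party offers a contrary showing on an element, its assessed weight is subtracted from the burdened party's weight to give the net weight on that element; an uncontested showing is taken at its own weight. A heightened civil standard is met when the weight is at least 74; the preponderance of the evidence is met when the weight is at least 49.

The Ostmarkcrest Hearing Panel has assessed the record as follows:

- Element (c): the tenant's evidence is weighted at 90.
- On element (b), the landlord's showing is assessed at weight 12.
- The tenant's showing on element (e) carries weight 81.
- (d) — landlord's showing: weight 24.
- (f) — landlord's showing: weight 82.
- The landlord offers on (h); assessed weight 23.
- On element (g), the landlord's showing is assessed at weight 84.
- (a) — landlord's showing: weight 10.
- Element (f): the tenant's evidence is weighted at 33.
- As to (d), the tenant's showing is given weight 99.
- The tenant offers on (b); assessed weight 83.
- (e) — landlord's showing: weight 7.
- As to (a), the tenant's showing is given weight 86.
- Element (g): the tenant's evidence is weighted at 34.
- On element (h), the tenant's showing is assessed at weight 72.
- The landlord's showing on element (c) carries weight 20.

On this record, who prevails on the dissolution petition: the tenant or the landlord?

Stage 1 (tenant, the preponderance of the evidence, weight is at least 49): (a) net 86−10=76 ≥ 49 — meets; (b) net 83−12=71 ≥ 49 — meets; (c) net 90−20=70 ≥ 49 — meets.
  Stage 1 carried; the burden remains with the tenant.
Stage 2 (tenant, a heightened civil standard, weight is at least 74): (d) net 99−24=75 ≥ 74 — meets; (e) net 81−7=74 ≥ 74 — meets.
  All elements met. The burden passes to the landlord.
Stage 3 (landlord, the preponderance of the evidence, weight is at least 49): (f) net 82−33=49 ≥ 49 — meets; (g) net 84−34=50 ≥ 49 — meets.
  All elements met. The burden passes to the tenant.
Stage 4 (tenant, the preponderance of the evidence, weight is at least 49): (h) net 72−23=49 ≥ 49 — meets.
  Stage 4 carried; the final stage is satisfied.
All stages carried — the tenant prevails.

tenant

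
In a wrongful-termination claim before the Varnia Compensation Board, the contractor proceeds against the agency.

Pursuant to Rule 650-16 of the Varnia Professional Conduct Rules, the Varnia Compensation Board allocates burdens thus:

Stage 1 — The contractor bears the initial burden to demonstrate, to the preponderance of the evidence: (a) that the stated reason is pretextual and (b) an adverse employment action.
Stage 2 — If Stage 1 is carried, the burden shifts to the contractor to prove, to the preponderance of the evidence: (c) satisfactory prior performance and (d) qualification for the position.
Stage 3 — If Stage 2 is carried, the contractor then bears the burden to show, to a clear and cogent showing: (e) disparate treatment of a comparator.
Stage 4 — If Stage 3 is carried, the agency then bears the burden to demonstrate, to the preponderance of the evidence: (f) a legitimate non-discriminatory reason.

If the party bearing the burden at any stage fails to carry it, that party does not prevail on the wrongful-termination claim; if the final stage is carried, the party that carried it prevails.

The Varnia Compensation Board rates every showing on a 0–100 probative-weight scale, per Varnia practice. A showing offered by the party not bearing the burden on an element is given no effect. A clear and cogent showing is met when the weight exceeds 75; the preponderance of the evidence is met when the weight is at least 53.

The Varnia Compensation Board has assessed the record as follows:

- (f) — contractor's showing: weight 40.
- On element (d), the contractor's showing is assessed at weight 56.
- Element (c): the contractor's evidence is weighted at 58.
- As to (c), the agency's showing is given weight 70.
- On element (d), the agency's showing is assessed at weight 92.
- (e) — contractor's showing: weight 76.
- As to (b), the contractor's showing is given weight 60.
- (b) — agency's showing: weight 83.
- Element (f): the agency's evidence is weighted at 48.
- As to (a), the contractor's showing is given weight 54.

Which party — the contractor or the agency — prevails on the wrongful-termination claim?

contractor

At Stage 1 the contractor must meet the preponderance of the evidence (weight is at least 53): on (a) the weight is 54, ≥ 53, so (a) meets the standard; on (b) the weight is 60 (the agency's 83 is given no effect), which does reach 53, so (b) meets the standard.
  Stage 1 carried; the burden remains with the contractor.
At Stage 2 the contractor must meet the preponderance of the evidence (weight is at least 53): on (c) the weight is 58 (the agency's 70 is given no effect), which does reach 53, so (c) meets the standard; on (d) the weight is 56 (the agency's 92 is given no effect), ≥ 53, so (d) meets the standard.
  Stage 2 carried; the burden remains with the contractor.
At Stage 3 the contractor must meet a clear and cogent showing (weight exceeds 75): on (e) the weight is 76, > 75, so (e) meets the standard.
  All elements met. The burden passes to the agency.
At Stage 4 the agency must meet the preponderance of the evidence (weight is at least 53): on (f) the weight is 48 (the contractor's 40 is given no effect), which does not reach 53, so (f) does not meet the standard.
  Stage 4 not carried; the agency fails its burden.
The contractor prevails.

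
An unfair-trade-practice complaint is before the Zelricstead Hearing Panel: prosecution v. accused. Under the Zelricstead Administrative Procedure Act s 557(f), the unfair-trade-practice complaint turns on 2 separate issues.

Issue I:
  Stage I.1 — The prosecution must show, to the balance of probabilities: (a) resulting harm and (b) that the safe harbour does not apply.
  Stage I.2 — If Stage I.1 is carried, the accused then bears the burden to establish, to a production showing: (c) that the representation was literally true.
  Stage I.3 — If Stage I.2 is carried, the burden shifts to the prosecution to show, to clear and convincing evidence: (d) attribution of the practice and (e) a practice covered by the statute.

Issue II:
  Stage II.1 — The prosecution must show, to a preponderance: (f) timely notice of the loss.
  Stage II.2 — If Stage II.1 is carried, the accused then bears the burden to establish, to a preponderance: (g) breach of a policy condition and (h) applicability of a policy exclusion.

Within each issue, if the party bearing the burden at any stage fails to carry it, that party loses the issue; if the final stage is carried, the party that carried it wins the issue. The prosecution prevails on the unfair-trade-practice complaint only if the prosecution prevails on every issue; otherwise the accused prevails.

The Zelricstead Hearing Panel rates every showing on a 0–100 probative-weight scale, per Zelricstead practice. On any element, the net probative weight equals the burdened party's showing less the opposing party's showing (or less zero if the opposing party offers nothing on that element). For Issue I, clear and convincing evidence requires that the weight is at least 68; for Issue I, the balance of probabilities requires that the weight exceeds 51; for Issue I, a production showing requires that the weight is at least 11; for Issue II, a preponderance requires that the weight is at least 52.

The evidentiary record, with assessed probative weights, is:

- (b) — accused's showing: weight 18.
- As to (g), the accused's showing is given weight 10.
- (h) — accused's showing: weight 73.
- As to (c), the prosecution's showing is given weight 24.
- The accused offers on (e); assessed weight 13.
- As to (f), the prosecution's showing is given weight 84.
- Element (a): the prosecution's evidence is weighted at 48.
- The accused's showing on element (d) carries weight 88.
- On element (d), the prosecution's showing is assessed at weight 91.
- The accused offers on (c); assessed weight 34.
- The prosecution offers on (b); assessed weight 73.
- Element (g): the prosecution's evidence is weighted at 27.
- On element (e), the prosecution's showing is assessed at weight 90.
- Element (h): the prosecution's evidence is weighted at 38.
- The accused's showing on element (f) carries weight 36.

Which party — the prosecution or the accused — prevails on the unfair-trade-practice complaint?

— Issue I —
Stage I.1 — burden on prosecution; standard: the balance of probabilities (weight exceeds 51).
    (a): 48 ≤ 51 [not met]
    (b): 73 − 18 = 55 > 51 [met]
  Stage I.1 not carried; the prosecution fails its burden.
The accused prevails on this issue.
— Issue II —
Stage II.1 — burden on prosecution; standard: a preponderance (weight is at least 52).
    (f): 84 − 36 = 48 < 52 [not met]
  The prosecution does not carry Stage II.1.
The accused prevails on this issue.
Per-issue: Issue I → accused; Issue II → accused. The prosecution must prevail on every issue; overall, the accused prevails.

accused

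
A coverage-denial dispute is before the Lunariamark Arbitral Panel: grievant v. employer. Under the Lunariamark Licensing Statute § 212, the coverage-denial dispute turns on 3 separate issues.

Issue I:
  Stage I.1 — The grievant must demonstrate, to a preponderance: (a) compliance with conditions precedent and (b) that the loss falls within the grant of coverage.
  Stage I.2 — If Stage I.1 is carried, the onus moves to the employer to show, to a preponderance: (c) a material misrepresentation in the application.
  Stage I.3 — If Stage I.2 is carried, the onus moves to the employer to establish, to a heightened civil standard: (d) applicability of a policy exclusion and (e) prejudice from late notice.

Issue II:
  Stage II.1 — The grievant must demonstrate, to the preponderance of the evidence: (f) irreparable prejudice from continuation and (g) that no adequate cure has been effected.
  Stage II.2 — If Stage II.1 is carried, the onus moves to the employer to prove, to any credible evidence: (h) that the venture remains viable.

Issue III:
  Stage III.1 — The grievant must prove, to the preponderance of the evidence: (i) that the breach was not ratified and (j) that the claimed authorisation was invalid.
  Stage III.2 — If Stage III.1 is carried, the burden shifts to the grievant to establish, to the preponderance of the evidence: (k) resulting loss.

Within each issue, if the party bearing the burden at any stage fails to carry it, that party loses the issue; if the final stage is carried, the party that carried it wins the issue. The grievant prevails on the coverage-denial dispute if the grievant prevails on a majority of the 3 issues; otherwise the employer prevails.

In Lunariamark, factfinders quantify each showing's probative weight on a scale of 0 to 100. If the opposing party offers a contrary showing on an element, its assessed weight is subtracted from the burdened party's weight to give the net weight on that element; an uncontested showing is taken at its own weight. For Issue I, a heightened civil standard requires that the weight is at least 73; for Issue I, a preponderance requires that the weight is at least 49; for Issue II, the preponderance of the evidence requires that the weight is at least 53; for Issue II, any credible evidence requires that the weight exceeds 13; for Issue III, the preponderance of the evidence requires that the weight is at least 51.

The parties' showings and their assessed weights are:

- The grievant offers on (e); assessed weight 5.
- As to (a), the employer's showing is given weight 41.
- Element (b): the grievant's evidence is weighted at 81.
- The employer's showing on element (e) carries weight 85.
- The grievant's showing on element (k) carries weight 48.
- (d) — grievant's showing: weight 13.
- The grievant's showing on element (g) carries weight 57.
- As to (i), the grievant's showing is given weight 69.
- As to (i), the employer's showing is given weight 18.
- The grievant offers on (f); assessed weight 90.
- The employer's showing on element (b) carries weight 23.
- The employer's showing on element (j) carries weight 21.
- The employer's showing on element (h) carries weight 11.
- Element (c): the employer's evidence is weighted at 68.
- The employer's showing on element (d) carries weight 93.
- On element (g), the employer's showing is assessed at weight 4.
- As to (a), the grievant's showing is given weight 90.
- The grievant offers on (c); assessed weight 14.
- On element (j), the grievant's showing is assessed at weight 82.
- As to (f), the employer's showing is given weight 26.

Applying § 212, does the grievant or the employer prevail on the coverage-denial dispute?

— Issue I —
Stage I.1 (grievant, a preponderance, weight is at least 49): (a) net 90−41=49 ≥ 49 — meets; (b) net 81−23=58 ≥ 49 — meets.
  Stage I.1 carried; the burden shifts to the employer.
Stage I.2 (employer, a preponderance, weight is at least 49): (c) net 68−14=54 ≥ 49 — meets.
  Stage I.2 is satisfied; the employer continues to bear the burden.
Stage I.3 (employer, a heightened civil standard, weight is at least 73): (d) net 93−13=80 ≥ 73 — meets; (e) net 85−5=80 ≥ 73 — meets.
  All elements met at the final stage.
With every stage satisfied, the employer prevails on this issue.
— Issue II —
At Stage II.1 the grievant must meet the preponderance of the evidence (weight is at least 53): on (f) the weight is 90 less the opposing 26 gives net 64, ≥ 53, so (f) meets the standard; on (g) the weight is 57 less the opposing 4 gives net 53, which does reach 53, so (g) meets the standard.
  Stage II.1 is satisfied; the onus moves to the employer.
At Stage II.2 the employer must meet any credible evidence (weight exceeds 13): on (h) the weight is 11, which does not exceed 13, so (h) does not meet the standard.
  The employer does not carry Stage II.2.
The analysis ends at Stage II.2; the grievant prevails on this issue.
— Issue III —
Stage III.1 — burden on grievant; standard: the preponderance of the evidence (weight is at least 51).
    (i): 69 − 18 = 51 ≥ 51 [met]
    (j): 82 − 21 = 61 ≥ 51 [met]
  Stage III.1 carried; the burden remains with the grievant.
Stage III.2 — burden on grievant; standard: the preponderance of the evidence (weight is at least 51).
    (k): 48 < 51 [not met]
  The grievant does not carry Stage III.2.
The employer prevails on this issue.
Per-issue: Issue I → employer; Issue II → grievant; Issue III → employer. The grievant must prevail on a majority of issues; overall, the employer prevails.

employer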